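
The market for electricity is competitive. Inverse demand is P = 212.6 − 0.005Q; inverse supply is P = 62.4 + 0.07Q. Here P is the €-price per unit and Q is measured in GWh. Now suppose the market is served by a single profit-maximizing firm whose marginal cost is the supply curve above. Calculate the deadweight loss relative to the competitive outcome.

€587.50

Competitive equilibrium: 212.6 − 0.005Q = 62.4 + 0.07Q → Q* = 2002.6667, P* = 202.5867.
Marginal revenue: MR = 212.6 − 0.01Q. Set MR = MC: 212.6 − 0.01Q = 62.4 + 0.07Q → Q_m = 1877.5.
Price P_m = 212.6 − 0.005·1877.5 = 203.2125; MC(Q_m) = 62.4 + 0.07·1877.5 = 193.825.
Competitive Q* = 2002.6667, so ΔQ = 125.1667; wedge = 203.2125 − 193.825 = 9.3875.
Deadweight loss = ½ × 125.1667 × 9.3875 = €587.50.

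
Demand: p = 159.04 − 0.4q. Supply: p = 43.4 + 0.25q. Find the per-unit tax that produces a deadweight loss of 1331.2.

41.6

Competitive equilibrium: 159.04 − 0.4q = 43.4 + 0.25q → q* = 177.9077, p* = 87.8769.
A tax t gives Δq = t/0.65 and wedge t, so DWL = t²/1.3.
t²/1.3 = 1331.2 → t² = 1730.56 → t = 41.6.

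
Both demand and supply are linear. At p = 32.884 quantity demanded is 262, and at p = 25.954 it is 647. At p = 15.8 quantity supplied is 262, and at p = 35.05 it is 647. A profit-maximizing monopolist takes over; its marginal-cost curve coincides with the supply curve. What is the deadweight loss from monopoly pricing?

Demand slope = (25.954 − 32.884)/(647 − 262) = −0.018, so p = 37.6 − 0.018q.
Supply slope = (35.05 − 15.8)/(647 − 262) = 0.05, so p = 2.7 + 0.05q.
Competitive equilibrium: 37.6 − 0.018q = 2.7 + 0.05q → q* = 513.23529, p* = 28.36176.
Marginal revenue: MR = 37.6 − 0.036q. Set MR = MC: 37.6 − 0.036q = 2.7 + 0.05q → q_m = 405.81395.
Price p_m = 37.6 − 0.018·405.81395 = 30.29535; MC(q_m) = 2.7 + 0.05·405.81395 = 22.9907.
Competitive q* = 513.23529, so Δq = 107.42134; wedge = 30.29535 − 22.9907 = 7.30465.
Deadweight loss = ½ × 107.42134 × 7.30465 = 392.34.

392.34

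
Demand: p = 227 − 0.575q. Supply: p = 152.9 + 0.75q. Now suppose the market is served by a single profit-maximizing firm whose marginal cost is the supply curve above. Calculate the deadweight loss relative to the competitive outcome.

Competitive equilibrium: 227 − 0.575q = 152.9 + 0.75q → q* = 55.9245, p* = 194.8434.
Marginal revenue: MR = 227 − 1.15q. Set MR = MC: 227 − 1.15q = 152.9 + 0.75q → q_m = 39.
Price p_m = 227 − 0.575·39 = 204.575; MC(q_m) = 152.9 + 0.75·39 = 182.15.
Competitive q* = 55.9245, so Δq = 16.9245; wedge = 204.575 − 182.15 = 22.425.
The triangle = ½ × 16.9245 × 22.425 = 189.77.

189.77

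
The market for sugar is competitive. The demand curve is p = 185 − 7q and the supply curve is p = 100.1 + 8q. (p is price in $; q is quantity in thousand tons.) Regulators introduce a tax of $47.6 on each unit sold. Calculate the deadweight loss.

Competitive equilibrium: 185 − 7q = 100.1 + 8q → q* = 5.66, p* = 145.38.
With the tax, the buyer price exceeds the seller price by 47.6: (185 − 7q) − (100.1 + 8q) = 47.6 → q' = 2.48667.
Δq = 5.66 − 2.48667 = 3.17333; the wedge equals the tax, 47.6.
Deadweight loss = ½ × 3.17333 × 47.6 = $75.53 thousand.

$75.53 thousand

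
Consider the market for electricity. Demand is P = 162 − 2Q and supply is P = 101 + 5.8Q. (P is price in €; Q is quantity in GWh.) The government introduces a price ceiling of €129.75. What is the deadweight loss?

€31.98

Competitive equilibrium: 162 − 2Q = 101 + 5.8Q → Q* = 7.8205, P* = 146.359.
At the ceiling P = 129.75, quantity supplied = (129.75 − 101)/5.8 = 4.9569.
Willingness to pay at Q' = 4.9569: 162 − 2·4.9569 = 152.0862.
ΔQ = 7.8205 − 4.9569 = 2.8636; wedge = 152.0862 − 129.75 = 22.3362.
Deadweight loss = ½ × 2.8636 × 22.3362 = €31.98.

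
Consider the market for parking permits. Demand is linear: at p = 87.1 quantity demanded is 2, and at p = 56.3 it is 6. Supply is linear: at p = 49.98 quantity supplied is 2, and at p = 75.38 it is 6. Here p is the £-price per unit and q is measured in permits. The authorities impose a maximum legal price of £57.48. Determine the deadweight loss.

Demand slope = (56.3 − 87.1)/(6 − 2) = −7.7, so p = 102.5 − 7.7q.
Supply slope = (75.38 − 49.98)/(6 − 2) = 6.35, so p = 37.28 + 6.35q.
Competitive equilibrium: 102.5 − 7.7q = 37.28 + 6.35q → q* = 4.642, p* = 66.7567.
At the ceiling p = 57.48, quantity supplied = (57.48 − 37.28)/6.35 = 3.1811.
Willingness to pay at q' = 3.1811: 102.5 − 7.7·3.1811 = 78.0055.
Δq = 4.642 − 3.1811 = 1.4609; wedge = 78.0055 − 57.48 = 20.5255.
The triangle = ½ × 1.4609 × 20.5255 = £14.99.

£14.99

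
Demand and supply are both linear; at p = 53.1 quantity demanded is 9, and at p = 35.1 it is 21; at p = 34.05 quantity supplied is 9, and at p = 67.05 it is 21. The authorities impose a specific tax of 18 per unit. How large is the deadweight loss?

38.12

Demand slope = (35.1 − 53.1)/(21 − 9) = −1.5, so p = 66.6 − 1.5q.
Supply slope = (67.05 − 34.05)/(21 − 9) = 2.75, so p = 9.3 + 2.75q.
Competitive equilibrium: 66.6 − 1.5q = 9.3 + 2.75q → q* = 13.4824, p* = 46.3765.
With the tax, the buyer price exceeds the seller price by 18: (66.6 − 1.5q) − (9.3 + 2.75q) = 18 → q' = 9.2471.
Δq = 13.4824 − 9.2471 = 4.2353; the wedge equals the tax, 18.
Deadweight loss = ½ × 4.2353 × 18 = 38.12.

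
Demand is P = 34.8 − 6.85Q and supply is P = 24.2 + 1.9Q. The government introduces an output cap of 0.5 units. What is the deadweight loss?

2.21

Competitive equilibrium: 34.8 − 6.85Q = 24.2 + 1.9Q → Q* = 1.2114, P* = 26.5017.
At Q = 0.5: demand price = 34.8 − 6.85·0.5 = 31.375; supply price = 24.2 + 1.9·0.5 = 25.15.
ΔQ = 1.2114 − 0.5 = 0.7114; wedge = 31.375 − 25.15 = 6.225.
DWL = ½ × 0.7114 × 6.225 = 2.21.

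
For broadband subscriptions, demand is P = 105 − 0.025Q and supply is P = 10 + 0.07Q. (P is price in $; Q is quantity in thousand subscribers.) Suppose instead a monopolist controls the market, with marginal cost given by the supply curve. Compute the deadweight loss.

Competitive equilibrium: 105 − 0.025Q = 10 + 0.07Q → Q* = 1000, P* = 80.
Marginal revenue: MR = 105 − 0.05Q. Set MR = MC: 105 − 0.05Q = 10 + 0.07Q → Q_m = 791.66667.
Price P_m = 105 − 0.025·791.66667 = 85.20833; MC(Q_m) = 10 + 0.07·791.66667 = 65.41667.
Competitive Q* = 1000, so ΔQ = 208.33333; wedge = 85.20833 − 65.41667 = 19.79166.
Deadweight loss = ½ × 208.33333 × 19.79166 = $2061.63 thousand.

$2061.63 thousand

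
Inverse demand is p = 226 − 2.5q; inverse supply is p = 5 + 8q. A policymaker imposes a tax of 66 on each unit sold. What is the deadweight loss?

Competitive equilibrium: 226 − 2.5q = 5 + 8q → q* = 21.0476, p* = 173.381.
With the tax, the buyer price exceeds the seller price by 66: (226 − 2.5q) − (5 + 8q) = 66 → q' = 14.7619.
Δq = 21.0476 − 14.7619 = 6.2857; the wedge equals the tax, 66.
Welfare loss = ½ × 6.2857 × 66 = 207.43.

207.43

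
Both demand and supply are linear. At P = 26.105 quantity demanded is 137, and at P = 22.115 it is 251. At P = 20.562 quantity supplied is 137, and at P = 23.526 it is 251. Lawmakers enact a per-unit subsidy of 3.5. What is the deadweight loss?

100.41

Demand slope = (22.115 − 26.105)/(251 − 137) = −0.035, so P = 30.9 − 0.035Q.
Supply slope = (23.526 − 20.562)/(251 − 137) = 0.026, so P = 17 + 0.026Q.
Competitive equilibrium: 30.9 − 0.035Q = 17 + 0.026Q → Q* = 227.8689, P* = 22.9246.
The subsidy lowers effective supply by 3.5: P = 13.5 + 0.026Q.
New quantity: 30.9 − 0.035Q = 13.5 + 0.026Q → Q' = 285.2459.
Overproduction ΔQ = 285.2459 − 227.8689 = 57.377; wedge = subsidy = 3.5.
DWL = ½ × 57.377 × 3.5 = 100.41.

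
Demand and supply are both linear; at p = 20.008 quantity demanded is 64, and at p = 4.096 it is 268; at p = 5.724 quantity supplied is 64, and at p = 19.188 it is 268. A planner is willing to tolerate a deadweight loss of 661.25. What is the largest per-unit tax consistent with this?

13.8

Demand slope = (4.096 − 20.008)/(268 − 64) = −0.078, so p = 25 − 0.078q.
Supply slope = (19.188 − 5.724)/(268 − 64) = 0.066, so p = 1.5 + 0.066q.
Competitive equilibrium: 25 − 0.078q = 1.5 + 0.066q → q* = 163.1944, p* = 12.2708.
A tax t gives Δq = t/0.144 and wedge t, so DWL = t²/0.288.
t²/0.288 = 661.25 → t² = 190.44 → t = 13.8.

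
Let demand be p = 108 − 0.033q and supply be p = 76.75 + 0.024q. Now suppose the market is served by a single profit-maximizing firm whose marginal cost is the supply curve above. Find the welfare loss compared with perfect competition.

1151.70

Competitive equilibrium: 108 − 0.033q = 76.75 + 0.024q → q* = 548.2456, p* = 89.9079.
Marginal revenue: MR = 108 − 0.066q. Set MR = MC: 108 − 0.066q = 76.75 + 0.024q → q_m = 347.2222.
Price p_m = 108 − 0.033·347.2222 = 96.5417; MC(q_m) = 76.75 + 0.024·347.2222 = 85.0833.
Competitive q* = 548.2456, so Δq = 201.0234; wedge = 96.5417 − 85.0833 = 11.4584.
The triangle = ½ × 201.0234 × 11.4584 = 1151.70.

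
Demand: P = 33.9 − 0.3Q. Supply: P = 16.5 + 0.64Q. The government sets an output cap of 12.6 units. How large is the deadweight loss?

Competitive equilibrium: 33.9 − 0.3Q = 16.5 + 0.64Q → Q* = 18.5106, P* = 28.3468.
At Q = 12.6: demand price = 33.9 − 0.3·12.6 = 30.12; supply price = 16.5 + 0.64·12.6 = 24.564.
ΔQ = 18.5106 − 12.6 = 5.9106; wedge = 30.12 − 24.564 = 5.556.
DWL = ½ × 5.9106 × 5.556 = 16.42.

16.42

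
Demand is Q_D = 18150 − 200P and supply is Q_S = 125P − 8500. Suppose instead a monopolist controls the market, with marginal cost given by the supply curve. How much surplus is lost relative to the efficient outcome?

In inverse form: demand P = 90.75 − 0.005Q, supply P = 68 + 0.008Q.
Competitive equilibrium: 90.75 − 0.005Q = 68 + 0.008Q → Q* = 1750, P* = 82.
Marginal revenue: MR = 90.75 − 0.01Q. Set MR = MC: 90.75 − 0.01Q = 68 + 0.008Q → Q_m = 1263.88889.
Price P_m = 90.75 − 0.005·1263.88889 = 84.43056; MC(Q_m) = 68 + 0.008·1263.88889 = 78.11111.
Competitive Q* = 1750, so ΔQ = 486.11111; wedge = 84.43056 − 78.11111 = 6.31945.
The triangle = ½ × 486.11111 × 6.31945 = 1535.98.

1535.98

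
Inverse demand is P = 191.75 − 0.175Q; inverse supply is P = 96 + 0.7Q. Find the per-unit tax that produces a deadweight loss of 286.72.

22.4

Competitive equilibrium: 191.75 − 0.175Q = 96 + 0.7Q → Q* = 109.4286, P* = 172.6.
A tax t gives ΔQ = t/0.875 and wedge t, so DWL = t²/1.75.
t²/1.75 = 286.72 → t² = 501.76 → t = 22.4.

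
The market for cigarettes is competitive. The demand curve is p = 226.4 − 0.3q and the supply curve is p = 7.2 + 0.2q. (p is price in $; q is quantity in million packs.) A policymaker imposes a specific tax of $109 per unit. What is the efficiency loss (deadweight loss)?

Competitive equilibrium: 226.4 − 0.3q = 7.2 + 0.2q → q* = 438.4, p* = 94.88.
With the tax, the buyer price exceeds the seller price by 109: (226.4 − 0.3q) − (7.2 + 0.2q) = 109 → q' = 220.4.
Δq = 438.4 − 220.4 = 218; the wedge equals the tax, 109.
Deadweight loss = ½ × 218 × 109 = $11881 million.

$11881 million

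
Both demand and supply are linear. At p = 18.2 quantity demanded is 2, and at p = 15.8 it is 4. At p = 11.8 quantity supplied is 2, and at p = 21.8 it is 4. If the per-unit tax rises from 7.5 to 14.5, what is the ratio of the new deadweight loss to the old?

3.738

Demand slope = (15.8 − 18.2)/(4 − 2) = −1.2, so p = 20.6 − 1.2q.
Supply slope = (21.8 − 11.8)/(4 − 2) = 5, so p = 1.8 + 5q.
Competitive equilibrium: 20.6 − 1.2q = 1.8 + 5q → q* = 3.0323, p* = 16.9613.
For a per-unit tax t: Δq = t/6.2, so DWL = ½·t·(t/6.2) = t²/12.4.
At t = 7.5: DWL = 4.536. At t = 14.5: DWL = 16.956.
Ratio = (14.5/7.5)² = 3.738.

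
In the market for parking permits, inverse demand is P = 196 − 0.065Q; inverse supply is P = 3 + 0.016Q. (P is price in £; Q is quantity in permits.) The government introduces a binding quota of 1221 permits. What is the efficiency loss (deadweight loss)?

Competitive equilibrium: 196 − 0.065Q = 3 + 0.016Q → Q* = 2382.716, P* = 41.1235.
At Q = 1221: demand price = 196 − 0.065·1221 = 116.635; supply price = 3 + 0.016·1221 = 22.536.
ΔQ = 2382.716 − 1221 = 1161.716; wedge = 116.635 − 22.536 = 94.099.
Deadweight loss = ½ × 1161.716 × 94.099 = £54658.16.

£54658.16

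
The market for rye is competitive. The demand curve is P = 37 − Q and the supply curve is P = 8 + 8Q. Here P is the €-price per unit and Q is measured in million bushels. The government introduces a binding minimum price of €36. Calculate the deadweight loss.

€22.22 million

Competitive equilibrium: 37 − Q = 8 + 8Q → Q* = 3.2222, P* = 33.7778.
At the floor P = 36, quantity demanded = (37 − 36)/1 = 1.
Sellers' marginal cost at Q' = 1: 8 + 8·1 = 16.
ΔQ = 3.2222 − 1 = 2.2222; wedge = 36 − 16 = 20.
Deadweight loss = ½ × 2.2222 × 20 = €22.22 million.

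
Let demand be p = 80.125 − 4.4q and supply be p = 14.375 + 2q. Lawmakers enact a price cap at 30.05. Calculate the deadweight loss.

18.99

Competitive equilibrium: 80.125 − 4.4q = 14.375 + 2q → q* = 10.2734, p* = 34.9219.
At the ceiling p = 30.05, quantity supplied = (30.05 − 14.375)/2 = 7.8375.
Willingness to pay at q' = 7.8375: 80.125 − 4.4·7.8375 = 45.64.
Δq = 10.2734 − 7.8375 = 2.4359; wedge = 45.64 − 30.05 = 15.59.
The triangle = ½ × 2.4359 × 15.59 = 18.99.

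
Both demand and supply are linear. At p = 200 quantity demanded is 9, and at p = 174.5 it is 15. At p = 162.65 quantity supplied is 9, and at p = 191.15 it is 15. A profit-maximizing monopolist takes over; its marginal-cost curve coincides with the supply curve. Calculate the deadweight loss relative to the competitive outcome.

80.06

Demand slope = (174.5 − 200)/(15 − 9) = −4.25, so p = 238.25 − 4.25q.
Supply slope = (191.15 − 162.65)/(15 − 9) = 4.75, so p = 119.9 + 4.75q.
Competitive equilibrium: 238.25 − 4.25q = 119.9 + 4.75q → q* = 13.15, p* = 182.3625.
Marginal revenue: MR = 238.25 − 8.5q. Set MR = MC: 238.25 − 8.5q = 119.9 + 4.75q → q_m = 8.9321.
Price p_m = 238.25 − 4.25·8.9321 = 200.2886; MC(q_m) = 119.9 + 4.75·8.9321 = 162.3275.
Competitive q* = 13.15, so Δq = 4.2179; wedge = 200.2886 − 162.3275 = 37.9611.
DWL = ½ × 4.2179 × 37.9611 = 80.06.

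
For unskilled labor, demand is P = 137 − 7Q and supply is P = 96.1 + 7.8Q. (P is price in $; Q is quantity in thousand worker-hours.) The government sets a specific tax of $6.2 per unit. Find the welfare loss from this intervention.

$1.30 thousand

Competitive equilibrium: 137 − 7Q = 96.1 + 7.8Q → Q* = 2.7635, P* = 117.6554.
With the tax, the buyer price exceeds the seller price by 6.2: (137 − 7Q) − (96.1 + 7.8Q) = 6.2 → Q' = 2.3446.
ΔQ = 2.7635 − 2.3446 = 0.4189; the wedge equals the tax, 6.2.
Deadweight loss = ½ × 0.4189 × 6.2 = $1.30 thousand.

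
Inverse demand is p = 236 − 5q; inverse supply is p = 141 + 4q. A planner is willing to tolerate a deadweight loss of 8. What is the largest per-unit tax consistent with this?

12

Competitive equilibrium: 236 − 5q = 141 + 4q → q* = 10.5556, p* = 183.2222.
A tax t gives Δq = t/9 and wedge t, so DWL = t²/18.
t²/18 = 8 → t² = 144 → t = 12.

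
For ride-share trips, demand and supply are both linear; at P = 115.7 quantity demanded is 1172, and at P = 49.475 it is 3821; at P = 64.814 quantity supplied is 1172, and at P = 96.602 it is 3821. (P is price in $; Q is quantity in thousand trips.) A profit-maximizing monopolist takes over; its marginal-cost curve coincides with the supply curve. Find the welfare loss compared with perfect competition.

Demand slope = (49.475 − 115.7)/(3821 − 1172) = −0.025, so P = 145 − 0.025Q.
Supply slope = (96.602 − 64.814)/(3821 − 1172) = 0.012, so P = 50.75 + 0.012Q.
Competitive equilibrium: 145 − 0.025Q = 50.75 + 0.012Q → Q* = 2547.2973, P* = 81.31757.
Marginal revenue: MR = 145 − 0.05Q. Set MR = MC: 145 − 0.05Q = 50.75 + 0.012Q → Q_m = 1520.16129.
Price P_m = 145 − 0.025·1520.16129 = 106.99597; MC(Q_m) = 50.75 + 0.012·1520.16129 = 68.99194.
Competitive Q* = 2547.2973, so ΔQ = 1027.13601; wedge = 106.99597 − 68.99194 = 38.00403.
DWL = ½ × 1027.13601 × 38.00403 = $19517.65 thousand.

$19517.65 thousand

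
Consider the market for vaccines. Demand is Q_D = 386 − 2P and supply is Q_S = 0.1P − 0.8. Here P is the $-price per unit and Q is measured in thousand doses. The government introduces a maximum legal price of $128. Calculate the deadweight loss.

$165.76 thousand

In inverse form: demand P = 193 − 0.5Q, supply P = 8 + 10Q.
Competitive equilibrium: 193 − 0.5Q = 8 + 10Q → Q* = 17.619, P* = 184.1905.
At the ceiling P = 128, quantity supplied = (128 − 8)/10 = 12.
Willingness to pay at Q' = 12: 193 − 0.5·12 = 187.
ΔQ = 17.619 − 12 = 5.619; wedge = 187 − 128 = 59.
Deadweight loss = ½ × 5.619 × 59 = $165.76 thousand.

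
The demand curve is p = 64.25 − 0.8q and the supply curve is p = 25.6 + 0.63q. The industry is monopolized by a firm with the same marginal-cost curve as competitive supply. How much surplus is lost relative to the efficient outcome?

Competitive equilibrium: 64.25 − 0.8q = 25.6 + 0.63q → q* = 27.028, p* = 42.6276.
Marginal revenue: MR = 64.25 − 1.6q. Set MR = MC: 64.25 − 1.6q = 25.6 + 0.63q → q_m = 17.3318.
Price p_m = 64.25 − 0.8·17.3318 = 50.3846; MC(q_m) = 25.6 + 0.63·17.3318 = 36.519.
Competitive q* = 27.028, so Δq = 9.6962; wedge = 50.3846 − 36.519 = 13.8656.
Deadweight loss = ½ × 9.6962 × 13.8656 = 67.22.

67.22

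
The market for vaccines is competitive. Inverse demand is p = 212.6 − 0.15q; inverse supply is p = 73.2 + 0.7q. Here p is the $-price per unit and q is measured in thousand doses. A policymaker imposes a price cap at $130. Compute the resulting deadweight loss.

Competitive equilibrium: 212.6 − 0.15q = 73.2 + 0.7q → q* = 164, p* = 188.
At the ceiling p = 130, quantity supplied = (130 − 73.2)/0.7 = 81.142857.
Willingness to pay at q' = 81.142857: 212.6 − 0.15·81.142857 = 200.428571.
Δq = 164 − 81.142857 = 82.857143; wedge = 200.428571 − 130 = 70.428571.
DWL = ½ × 82.857143 × 70.428571 = $2917.76 thousand.

$2917.76 thousand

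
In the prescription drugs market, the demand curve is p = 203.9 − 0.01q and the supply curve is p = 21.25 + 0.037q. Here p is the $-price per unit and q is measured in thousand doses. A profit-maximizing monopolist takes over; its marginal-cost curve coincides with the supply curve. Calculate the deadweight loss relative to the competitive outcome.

$10923.50 thousand

Competitive equilibrium: 203.9 − 0.01q = 21.25 + 0.037q → q* = 3886.17021, p* = 165.0383.
Marginal revenue: MR = 203.9 − 0.02q. Set MR = MC: 203.9 − 0.02q = 21.25 + 0.037q → q_m = 3204.38596.
Price p_m = 203.9 − 0.01·3204.38596 = 171.85614; MC(q_m) = 21.25 + 0.037·3204.38596 = 139.81228.
Competitive q* = 3886.17021, so Δq = 681.78425; wedge = 171.85614 − 139.81228 = 32.04386.
DWL = ½ × 681.78425 × 32.04386 = $10923.50 thousand.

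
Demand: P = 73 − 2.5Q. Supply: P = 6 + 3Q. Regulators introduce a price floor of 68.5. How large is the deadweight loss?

Competitive equilibrium: 73 − 2.5Q = 6 + 3Q → Q* = 12.1818, P* = 42.5455.
At the floor P = 68.5, quantity demanded = (73 − 68.5)/2.5 = 1.8.
Sellers' marginal cost at Q' = 1.8: 6 + 3·1.8 = 11.4.
ΔQ = 12.1818 − 1.8 = 10.3818; wedge = 68.5 − 11.4 = 57.1.
The triangle = ½ × 10.3818 × 57.1 = 296.40.

296.40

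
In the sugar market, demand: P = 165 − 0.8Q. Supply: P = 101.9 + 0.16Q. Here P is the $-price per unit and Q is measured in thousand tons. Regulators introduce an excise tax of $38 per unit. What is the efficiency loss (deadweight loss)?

Competitive equilibrium: 165 − 0.8Q = 101.9 + 0.16Q → Q* = 65.7292, P* = 112.4167.
With the tax, the buyer price exceeds the seller price by 38: (165 − 0.8Q) − (101.9 + 0.16Q) = 38 → Q' = 26.1458.
ΔQ = 65.7292 − 26.1458 = 39.5834; the wedge equals the tax, 38.
Deadweight loss = ½ × 39.5834 × 38 = $752.08 thousand.

$752.08 thousand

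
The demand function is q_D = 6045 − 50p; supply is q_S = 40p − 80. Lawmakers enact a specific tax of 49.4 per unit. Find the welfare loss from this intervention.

27115.11

In inverse form: demand p = 120.9 − 0.02q, supply p = 2 + 0.025q.
Competitive equilibrium: 120.9 − 0.02q = 2 + 0.025q → q* = 2642.2222, p* = 68.0556.
With the tax, the buyer price exceeds the seller price by 49.4: (120.9 − 0.02q) − (2 + 0.025q) = 49.4 → q' = 1544.4444.
Δq = 2642.2222 − 1544.4444 = 1097.7778; the wedge equals the tax, 49.4.
The triangle = ½ × 1097.7778 × 49.4 = 27115.11.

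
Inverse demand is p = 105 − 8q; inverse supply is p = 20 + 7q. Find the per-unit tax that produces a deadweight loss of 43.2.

36

Competitive equilibrium: 105 − 8q = 20 + 7q → q* = 5.6667, p* = 59.6667.
A tax t gives Δq = t/15 and wedge t, so DWL = t²/30.
t²/30 = 43.2 → t² = 1296 → t = 36.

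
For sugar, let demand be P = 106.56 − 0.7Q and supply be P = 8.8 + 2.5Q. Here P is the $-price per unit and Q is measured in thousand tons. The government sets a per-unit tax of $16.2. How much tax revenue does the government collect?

Competitive equilibrium: 106.56 − 0.7Q = 8.8 + 2.5Q → Q* = 30.55, P* = 85.175.
With the tax, the buyer price exceeds the seller price by 16.2: (106.56 − 0.7Q) − (8.8 + 2.5Q) = 16.2 → Q' = 25.4875.
Tax revenue = 16.2 × 25.4875 = $412.90 thousand.

$412.90 thousand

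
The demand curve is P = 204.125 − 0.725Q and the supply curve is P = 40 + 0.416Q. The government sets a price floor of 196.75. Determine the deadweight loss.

10193.61

Competitive equilibrium: 204.125 − 0.725Q = 40 + 0.416Q → Q* = 143.8431, P* = 99.8387.
At the floor P = 196.75, quantity demanded = (204.125 − 196.75)/0.725 = 10.1724.
Sellers' marginal cost at Q' = 10.1724: 40 + 0.416·10.1724 = 44.2317.
ΔQ = 143.8431 − 10.1724 = 133.6707; wedge = 196.75 − 44.2317 = 152.5183.
DWL = ½ × 133.6707 × 152.5183 = 10193.61.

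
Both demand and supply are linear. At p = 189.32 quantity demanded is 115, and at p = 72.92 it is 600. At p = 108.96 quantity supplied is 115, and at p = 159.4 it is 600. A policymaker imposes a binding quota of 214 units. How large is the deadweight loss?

Demand slope = (72.92 − 189.32)/(600 − 115) = −0.24, so p = 216.92 − 0.24q.
Supply slope = (159.4 − 108.96)/(600 − 115) = 0.104, so p = 97 + 0.104q.
Competitive equilibrium: 216.92 − 0.24q = 97 + 0.104q → q* = 348.6047, p* = 133.2549.
At q = 214: demand price = 216.92 − 0.24·214 = 165.56; supply price = 97 + 0.104·214 = 119.256.
Δq = 348.6047 − 214 = 134.6047; wedge = 165.56 − 119.256 = 46.304.
Deadweight loss = ½ × 134.6047 × 46.304 = 3116.37.

3116.37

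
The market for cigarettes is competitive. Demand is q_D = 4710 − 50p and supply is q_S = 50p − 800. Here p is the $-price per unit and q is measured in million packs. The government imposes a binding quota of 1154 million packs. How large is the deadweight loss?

In inverse form: demand p = 94.2 − 0.02q, supply p = 16 + 0.02q.
Competitive equilibrium: 94.2 − 0.02q = 16 + 0.02q → q* = 1955, p* = 55.1.
At q = 1154: demand price = 94.2 − 0.02·1154 = 71.12; supply price = 16 + 0.02·1154 = 39.08.
Δq = 1955 − 1154 = 801; wedge = 71.12 − 39.08 = 32.04.
The triangle = ½ × 801 × 32.04 = $12832.02 million.

$12832.02 million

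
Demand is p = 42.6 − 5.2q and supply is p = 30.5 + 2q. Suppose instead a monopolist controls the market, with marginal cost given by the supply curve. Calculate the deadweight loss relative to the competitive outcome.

1.79

Competitive equilibrium: 42.6 − 5.2q = 30.5 + 2q → q* = 1.6806, p* = 33.8611.
Marginal revenue: MR = 42.6 − 10.4q. Set MR = MC: 42.6 − 10.4q = 30.5 + 2q → q_m = 0.9758.
Price p_m = 42.6 − 5.2·0.9758 = 37.5258; MC(q_m) = 30.5 + 2·0.9758 = 32.4516.
Competitive q* = 1.6806, so Δq = 0.7048; wedge = 37.5258 − 32.4516 = 5.0742.
Welfare loss = ½ × 0.7048 × 5.0742 = 1.79.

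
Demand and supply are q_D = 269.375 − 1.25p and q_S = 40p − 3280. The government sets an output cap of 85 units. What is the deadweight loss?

2434.18

In inverse form: demand p = 215.5 − 0.8q, supply p = 82 + 0.025q.
Competitive equilibrium: 215.5 − 0.8q = 82 + 0.025q → q* = 161.8182, p* = 86.0455.
At q = 85: demand price = 215.5 − 0.8·85 = 147.5; supply price = 82 + 0.025·85 = 84.125.
Δq = 161.8182 − 85 = 76.8182; wedge = 147.5 − 84.125 = 63.375.
The triangle = ½ × 76.8182 × 63.375 = 2434.18.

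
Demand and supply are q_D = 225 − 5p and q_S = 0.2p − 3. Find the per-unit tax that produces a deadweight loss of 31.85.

18.2

In inverse form: demand p = 45 − 0.2q, supply p = 15 + 5q.
Competitive equilibrium: 45 − 0.2q = 15 + 5q → q* = 5.7692, p* = 43.8462.
A tax t gives Δq = t/5.2 and wedge t, so DWL = t²/10.4.
t²/10.4 = 31.85 → t² = 331.24 → t = 18.2.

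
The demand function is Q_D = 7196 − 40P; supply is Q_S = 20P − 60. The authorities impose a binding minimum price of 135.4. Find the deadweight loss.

12557.07

In inverse form: demand P = 179.9 − 0.025Q, supply P = 3 + 0.05Q.
Competitive equilibrium: 179.9 − 0.025Q = 3 + 0.05Q → Q* = 2358.6667, P* = 120.9333.
At the floor P = 135.4, quantity demanded = (179.9 − 135.4)/0.025 = 1780.
Sellers' marginal cost at Q' = 1780: 3 + 0.05·1780 = 92.
ΔQ = 2358.6667 − 1780 = 578.6667; wedge = 135.4 − 92 = 43.4.
DWL = ½ × 578.6667 × 43.4 = 12557.07.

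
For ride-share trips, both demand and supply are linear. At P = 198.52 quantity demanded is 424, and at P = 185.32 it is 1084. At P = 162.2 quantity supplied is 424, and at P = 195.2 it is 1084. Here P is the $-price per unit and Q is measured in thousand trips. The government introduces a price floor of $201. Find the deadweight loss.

Demand slope = (185.32 − 198.52)/(1084 − 424) = −0.02, so P = 207 − 0.02Q.
Supply slope = (195.2 − 162.2)/(1084 − 424) = 0.05, so P = 141 + 0.05Q.
Competitive equilibrium: 207 − 0.02Q = 141 + 0.05Q → Q* = 942.85714, P* = 188.14286.
At the floor P = 201, quantity demanded = (207 − 201)/0.02 = 300.
Sellers' marginal cost at Q' = 300: 141 + 0.05·300 = 156.
ΔQ = 942.85714 − 300 = 642.85714; wedge = 201 − 156 = 45.
DWL = ½ × 642.85714 × 45 = $14464.29 thousand.

$14464.29 thousand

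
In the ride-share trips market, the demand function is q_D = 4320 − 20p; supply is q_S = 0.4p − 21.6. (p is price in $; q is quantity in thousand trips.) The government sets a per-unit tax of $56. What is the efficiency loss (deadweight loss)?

In inverse form: demand p = 216 − 0.05q, supply p = 54 + 2.5q.
Competitive equilibrium: 216 − 0.05q = 54 + 2.5q → q* = 63.5294, p* = 212.8235.
With the tax, the buyer price exceeds the seller price by 56: (216 − 0.05q) − (54 + 2.5q) = 56 → q' = 41.5686.
Δq = 63.5294 − 41.5686 = 21.9608; the wedge equals the tax, 56.
The triangle = ½ × 21.9608 × 56 = $614.90 thousand.

$614.90 thousand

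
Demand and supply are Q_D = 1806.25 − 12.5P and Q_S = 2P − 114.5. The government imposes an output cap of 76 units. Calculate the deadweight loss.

In inverse form: demand P = 144.5 − 0.08Q, supply P = 57.25 + 0.5Q.
Competitive equilibrium: 144.5 − 0.08Q = 57.25 + 0.5Q → Q* = 150.431, P* = 132.4655.
At Q = 76: demand price = 144.5 − 0.08·76 = 138.42; supply price = 57.25 + 0.5·76 = 95.25.
ΔQ = 150.431 − 76 = 74.431; wedge = 138.42 − 95.25 = 43.17.
Welfare loss = ½ × 74.431 × 43.17 = 1606.59.

1606.59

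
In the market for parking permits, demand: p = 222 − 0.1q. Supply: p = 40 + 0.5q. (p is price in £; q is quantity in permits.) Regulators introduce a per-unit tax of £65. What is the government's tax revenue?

£12675

Competitive equilibrium: 222 − 0.1q = 40 + 0.5q → q* = 303.3333, p* = 191.6667.
With the tax, the buyer price exceeds the seller price by 65: (222 − 0.1q) − (40 + 0.5q) = 65 → q' = 195.
Tax revenue = 65 × 195 = £12675.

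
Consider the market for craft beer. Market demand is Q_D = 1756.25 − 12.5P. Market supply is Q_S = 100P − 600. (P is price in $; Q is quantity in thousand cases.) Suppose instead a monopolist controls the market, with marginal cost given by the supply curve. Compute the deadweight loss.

$22256.36 thousand

In inverse form: demand P = 140.5 − 0.08Q, supply P = 6 + 0.01Q.
Competitive equilibrium: 140.5 − 0.08Q = 6 + 0.01Q → Q* = 1494.44444, P* = 20.94444.
Marginal revenue: MR = 140.5 − 0.16Q. Set MR = MC: 140.5 − 0.16Q = 6 + 0.01Q → Q_m = 791.17647.
Price P_m = 140.5 − 0.08·791.17647 = 77.20588; MC(Q_m) = 6 + 0.01·791.17647 = 13.91176.
Competitive Q* = 1494.44444, so ΔQ = 703.26797; wedge = 77.20588 − 13.91176 = 63.29412.
The triangle = ½ × 703.26797 × 63.29412 = $22256.36 thousand.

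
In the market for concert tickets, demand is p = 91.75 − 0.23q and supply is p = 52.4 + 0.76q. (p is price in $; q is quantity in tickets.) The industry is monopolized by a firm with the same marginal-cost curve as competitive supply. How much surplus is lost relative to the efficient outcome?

$27.79

Competitive equilibrium: 91.75 − 0.23q = 52.4 + 0.76q → q* = 39.7475, p* = 82.6081.
Marginal revenue: MR = 91.75 − 0.46q. Set MR = MC: 91.75 − 0.46q = 52.4 + 0.76q → q_m = 32.2541.
Price p_m = 91.75 − 0.23·32.2541 = 84.3316; MC(q_m) = 52.4 + 0.76·32.2541 = 76.9131.
Competitive q* = 39.7475, so Δq = 7.4934; wedge = 84.3316 − 76.9131 = 7.4185.
DWL = ½ × 7.4934 × 7.4185 = $27.79.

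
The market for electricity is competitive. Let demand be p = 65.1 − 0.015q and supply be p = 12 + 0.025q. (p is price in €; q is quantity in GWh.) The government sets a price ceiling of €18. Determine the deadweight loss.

€23653.125

Competitive equilibrium: 65.1 − 0.015q = 12 + 0.025q → q* = 1327.5, p* = 45.1875.
At the ceiling p = 18, quantity supplied = (18 − 12)/0.025 = 240.
Willingness to pay at q' = 240: 65.1 − 0.015·240 = 61.5.
Δq = 1327.5 − 240 = 1087.5; wedge = 61.5 − 18 = 43.5.
Welfare loss = ½ × 1087.5 × 43.5 = €23653.125.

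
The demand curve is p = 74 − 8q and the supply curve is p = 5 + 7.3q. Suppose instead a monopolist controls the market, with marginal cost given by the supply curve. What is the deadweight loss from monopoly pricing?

18.34

Competitive equilibrium: 74 − 8q = 5 + 7.3q → q* = 4.5098, p* = 37.9216.
Marginal revenue: MR = 74 − 16q. Set MR = MC: 74 − 16q = 5 + 7.3q → q_m = 2.9614.
Price p_m = 74 − 8·2.9614 = 50.3088; MC(q_m) = 5 + 7.3·2.9614 = 26.6182.
Competitive q* = 4.5098, so Δq = 1.5484; wedge = 50.3088 − 26.6182 = 23.6906.
The triangle = ½ × 1.5484 × 23.6906 = 18.34.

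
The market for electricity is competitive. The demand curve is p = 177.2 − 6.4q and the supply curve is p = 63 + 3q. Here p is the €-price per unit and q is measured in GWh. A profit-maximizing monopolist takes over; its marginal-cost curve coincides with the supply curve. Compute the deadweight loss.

Competitive equilibrium: 177.2 − 6.4q = 63 + 3q → q* = 12.1489, p* = 99.4468.
Marginal revenue: MR = 177.2 − 12.8q. Set MR = MC: 177.2 − 12.8q = 63 + 3q → q_m = 7.2278.
Price p_m = 177.2 − 6.4·7.2278 = 130.9421; MC(q_m) = 63 + 3·7.2278 = 84.6834.
Competitive q* = 12.1489, so Δq = 4.9211; wedge = 130.9421 − 84.6834 = 46.2587.
Welfare loss = ½ × 4.9211 × 46.2587 = €113.82.

€113.82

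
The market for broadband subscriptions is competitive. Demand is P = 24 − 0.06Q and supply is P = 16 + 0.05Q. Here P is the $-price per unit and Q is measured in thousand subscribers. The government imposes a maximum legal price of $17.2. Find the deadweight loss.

Competitive equilibrium: 24 − 0.06Q = 16 + 0.05Q → Q* = 72.7273, P* = 19.6364.
At the ceiling P = 17.2, quantity supplied = (17.2 − 16)/0.05 = 24.
Willingness to pay at Q' = 24: 24 − 0.06·24 = 22.56.
ΔQ = 72.7273 − 24 = 48.7273; wedge = 22.56 − 17.2 = 5.36.
Deadweight loss = ½ × 48.7273 × 5.36 = $130.59 thousand.

$130.59 thousand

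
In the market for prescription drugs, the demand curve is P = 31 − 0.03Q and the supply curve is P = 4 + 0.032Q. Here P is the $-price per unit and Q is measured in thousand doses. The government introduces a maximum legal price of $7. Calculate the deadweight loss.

Competitive equilibrium: 31 − 0.03Q = 4 + 0.032Q → Q* = 435.4839, P* = 17.9355.
At the ceiling P = 7, quantity supplied = (7 − 4)/0.032 = 93.75.
Willingness to pay at Q' = 93.75: 31 − 0.03·93.75 = 28.1875.
ΔQ = 435.4839 − 93.75 = 341.7339; wedge = 28.1875 − 7 = 21.1875.
Deadweight loss = ½ × 341.7339 × 21.1875 = $3620.24 thousand.

$3620.24 thousand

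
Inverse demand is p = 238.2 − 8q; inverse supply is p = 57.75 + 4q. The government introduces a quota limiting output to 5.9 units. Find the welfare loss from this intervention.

Competitive equilibrium: 238.2 − 8q = 57.75 + 4q → q* = 15.0375, p* = 117.9.
At q = 5.9: demand price = 238.2 − 8·5.9 = 191; supply price = 57.75 + 4·5.9 = 81.35.
Δq = 15.0375 − 5.9 = 9.1375; wedge = 191 − 81.35 = 109.65.
Welfare loss = ½ × 9.1375 × 109.65 = 500.96.

500.96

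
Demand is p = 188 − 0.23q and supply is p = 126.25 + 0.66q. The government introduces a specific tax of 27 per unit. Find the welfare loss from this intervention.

Competitive equilibrium: 188 − 0.23q = 126.25 + 0.66q → q* = 69.382, p* = 172.0421.
With the tax, the buyer price exceeds the seller price by 27: (188 − 0.23q) − (126.25 + 0.66q) = 27 → q' = 39.0449.
Δq = 69.382 − 39.0449 = 30.3371; the wedge equals the tax, 27.
Welfare loss = ½ × 30.3371 × 27 = 409.55.

409.55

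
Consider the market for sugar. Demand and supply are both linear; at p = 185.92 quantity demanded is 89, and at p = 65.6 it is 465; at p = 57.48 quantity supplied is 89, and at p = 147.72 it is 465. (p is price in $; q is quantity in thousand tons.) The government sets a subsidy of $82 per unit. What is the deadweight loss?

Demand slope = (65.6 − 185.92)/(465 − 89) = −0.32, so p = 214.4 − 0.32q.
Supply slope = (147.72 − 57.48)/(465 − 89) = 0.24, so p = 36.12 + 0.24q.
Competitive equilibrium: 214.4 − 0.32q = 36.12 + 0.24q → q* = 318.3571, p* = 112.5257.
The subsidy lowers effective supply by 82: p = 0.24q − 45.88.
New quantity: 214.4 − 0.32q = 0.24q − 45.88 → q' = 464.7857.
Overproduction Δq = 464.7857 − 318.3571 = 146.4286; wedge = subsidy = 82.
Welfare loss = ½ × 146.4286 × 82 = $6003.57 thousand.

$6003.57 thousand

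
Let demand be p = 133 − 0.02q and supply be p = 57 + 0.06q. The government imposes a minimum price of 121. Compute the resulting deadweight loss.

4900

Competitive equilibrium: 133 − 0.02q = 57 + 0.06q → q* = 950, p* = 114.
At the floor p = 121, quantity demanded = (133 − 121)/0.02 = 600.
Sellers' marginal cost at q' = 600: 57 + 0.06·600 = 93.
Δq = 950 − 600 = 350; wedge = 121 − 93 = 28.
DWL = ½ × 350 × 28 = 4900.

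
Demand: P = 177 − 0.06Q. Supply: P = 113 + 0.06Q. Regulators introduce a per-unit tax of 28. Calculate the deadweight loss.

Competitive equilibrium: 177 − 0.06Q = 113 + 0.06Q → Q* = 533.3333, P* = 145.
With the tax, the buyer price exceeds the seller price by 28: (177 − 0.06Q) − (113 + 0.06Q) = 28 → Q' = 300.
ΔQ = 533.3333 − 300 = 233.3333; the wedge equals the tax, 28.
DWL = ½ × 233.3333 × 28 = 3266.67.

3266.67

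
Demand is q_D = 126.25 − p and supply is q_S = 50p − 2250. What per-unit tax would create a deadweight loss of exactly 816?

In inverse form: demand p = 126.25 − q, supply p = 45 + 0.02q.
Competitive equilibrium: 126.25 − q = 45 + 0.02q → q* = 79.6569, p* = 46.5931.
A tax t gives Δq = t/1.02 and wedge t, so DWL = t²/2.04.
t²/2.04 = 816 → t² = 1664.64 → t = 40.8.

40.8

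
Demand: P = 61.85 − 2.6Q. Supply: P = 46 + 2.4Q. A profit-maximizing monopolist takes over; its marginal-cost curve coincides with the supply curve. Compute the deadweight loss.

Competitive equilibrium: 61.85 − 2.6Q = 46 + 2.4Q → Q* = 3.17, P* = 53.608.
Marginal revenue: MR = 61.85 − 5.2Q. Set MR = MC: 61.85 − 5.2Q = 46 + 2.4Q → Q_m = 2.0855.
Price P_m = 61.85 − 2.6·2.0855 = 56.4277; MC(Q_m) = 46 + 2.4·2.0855 = 51.0052.
Competitive Q* = 3.17, so ΔQ = 1.0845; wedge = 56.4277 − 51.0052 = 5.4225.
DWL = ½ × 1.0845 × 5.4225 = 2.94.

2.94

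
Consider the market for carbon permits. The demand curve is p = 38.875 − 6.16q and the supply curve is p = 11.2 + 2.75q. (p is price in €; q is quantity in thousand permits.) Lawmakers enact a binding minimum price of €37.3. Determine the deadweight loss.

€36.20 thousand

Competitive equilibrium: 38.875 − 6.16q = 11.2 + 2.75q → q* = 3.1061, p* = 19.7417.
At the floor p = 37.3, quantity demanded = (38.875 − 37.3)/6.16 = 0.2557.
Sellers' marginal cost at q' = 0.2557: 11.2 + 2.75·0.2557 = 11.9032.
Δq = 3.1061 − 0.2557 = 2.8504; wedge = 37.3 − 11.9032 = 25.3968.
Deadweight loss = ½ × 2.8504 × 25.3968 = €36.20 thousand.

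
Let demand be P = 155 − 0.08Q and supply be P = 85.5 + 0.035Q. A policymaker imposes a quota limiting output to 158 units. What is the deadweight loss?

Competitive equilibrium: 155 − 0.08Q = 85.5 + 0.035Q → Q* = 604.3478, P* = 106.6522.
At Q = 158: demand price = 155 − 0.08·158 = 142.36; supply price = 85.5 + 0.035·158 = 91.03.
ΔQ = 604.3478 − 158 = 446.3478; wedge = 142.36 − 91.03 = 51.33.
Deadweight loss = ½ × 446.3478 × 51.33 = 11455.52.

11455.52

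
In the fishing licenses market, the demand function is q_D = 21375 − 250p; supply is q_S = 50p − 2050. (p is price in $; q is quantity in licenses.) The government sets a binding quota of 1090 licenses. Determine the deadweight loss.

$7007.41

In inverse form: demand p = 85.5 − 0.004q, supply p = 41 + 0.02q.
Competitive equilibrium: 85.5 − 0.004q = 41 + 0.02q → q* = 1854.1667, p* = 78.0833.
At q = 1090: demand price = 85.5 − 0.004·1090 = 81.14; supply price = 41 + 0.02·1090 = 62.8.
Δq = 1854.1667 − 1090 = 764.1667; wedge = 81.14 − 62.8 = 18.34.
Welfare loss = ½ × 764.1667 × 18.34 = $7007.41.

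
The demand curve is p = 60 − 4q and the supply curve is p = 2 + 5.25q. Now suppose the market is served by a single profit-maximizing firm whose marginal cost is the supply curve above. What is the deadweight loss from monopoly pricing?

Competitive equilibrium: 60 − 4q = 2 + 5.25q → q* = 6.2703, p* = 34.9189.
Marginal revenue: MR = 60 − 8q. Set MR = MC: 60 − 8q = 2 + 5.25q → q_m = 4.3774.
Price p_m = 60 − 4·4.3774 = 42.4904; MC(q_m) = 2 + 5.25·4.3774 = 24.9814.
Competitive q* = 6.2703, so Δq = 1.8929; wedge = 42.4904 − 24.9814 = 17.509.
The triangle = ½ × 1.8929 × 17.509 = 16.57.

16.57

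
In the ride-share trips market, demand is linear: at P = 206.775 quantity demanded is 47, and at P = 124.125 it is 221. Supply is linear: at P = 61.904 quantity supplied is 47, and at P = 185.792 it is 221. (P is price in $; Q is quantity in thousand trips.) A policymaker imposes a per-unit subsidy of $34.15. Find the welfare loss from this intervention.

Demand slope = (124.125 − 206.775)/(221 − 47) = −0.475, so P = 229.1 − 0.475Q.
Supply slope = (185.792 − 61.904)/(221 − 47) = 0.712, so P = 28.44 + 0.712Q.
Competitive equilibrium: 229.1 − 0.475Q = 28.44 + 0.712Q → Q* = 169.048, P* = 148.8022.
The subsidy lowers effective supply by 34.15: P = 0.712Q − 5.71.
New quantity: 229.1 − 0.475Q = 0.712Q − 5.71 → Q' = 197.818.
Overproduction ΔQ = 197.818 − 169.048 = 28.77; wedge = subsidy = 34.15.
DWL = ½ × 28.77 × 34.15 = $491.25 thousand.

$491.25 thousand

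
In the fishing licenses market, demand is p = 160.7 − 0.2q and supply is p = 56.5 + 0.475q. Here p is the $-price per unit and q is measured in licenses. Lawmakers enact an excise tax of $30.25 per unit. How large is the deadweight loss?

$677.82

Competitive equilibrium: 160.7 − 0.2q = 56.5 + 0.475q → q* = 154.3704, p* = 129.8259.
With the tax, the buyer price exceeds the seller price by 30.25: (160.7 − 0.2q) − (56.5 + 0.475q) = 30.25 → q' = 109.5556.
Δq = 154.3704 − 109.5556 = 44.8148; the wedge equals the tax, 30.25.
DWL = ½ × 44.8148 × 30.25 = $677.82.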